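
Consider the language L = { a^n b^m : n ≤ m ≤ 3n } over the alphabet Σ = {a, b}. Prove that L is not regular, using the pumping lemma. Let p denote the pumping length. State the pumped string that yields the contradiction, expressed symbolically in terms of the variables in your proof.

Suppose for contradiction that L is regular, and let p be the pumping length.
Take w = a^p b^p ∈ L (since p ≤ p ≤ 3p), with |w| = 2p ≥ p.
By the pumping lemma, w = xyz with |xy| ≤ p and |y| > 0.
Because |xy| ≤ p and w begins with p copies of a, we have y = a^k with 1 ≤ k ≤ p.
Pump with i = 2: xy^2z = a^{p+k} b^p. Now n = p+k > p = m, so the condition n ≤ m fails. Thus xy^2z ∉ L.
This contradicts the pumping lemma, so L is not regular.

a^{p+k} b^p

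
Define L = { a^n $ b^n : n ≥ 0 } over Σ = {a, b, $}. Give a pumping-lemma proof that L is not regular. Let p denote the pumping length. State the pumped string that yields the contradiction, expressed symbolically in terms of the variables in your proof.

a^{p+k} $ b^p

Suppose for contradiction that L is regular, and let p be the pumping length.
Take w = a^p $ b^p ∈ L with |w| = 2p+1 ≥ p.
Write w = xyz as guaranteed by the lemma, with |xy| ≤ p and |y| > 0.
Because |xy| ≤ p and w begins with p copies of a, we have y = a^k with 1 ≤ k ≤ p.
Pump with i = 2: xy^2z = a^{p+k} $ b^p, which would require p+k = p. But k ≥ 1, so xy^2z ∉ L.
This is a contradiction; hence L is not regular.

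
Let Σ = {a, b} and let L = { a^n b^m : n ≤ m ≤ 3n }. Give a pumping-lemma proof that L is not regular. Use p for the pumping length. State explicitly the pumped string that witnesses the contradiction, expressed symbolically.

a^{p+k} b^p

Toward a contradiction, assume L is regular with pumping length p.
Take w = a^p b^p ∈ L (since p ≤ p ≤ 3p), with |w| = 2p ≥ p.
By the pumping lemma, w = xyz with |xy| ≤ p and |y| ≥ 1.
Because |xy| ≤ p and w begins with p copies of a, we have y = a^k with 1 ≤ k ≤ p.
Pump with i = 2: xy^2z = a^{p+k} b^p. Now n = p+k > p = m, so the condition n ≤ m fails. Thus xy^2z ∉ L.
Contradiction. Therefore L is not regular.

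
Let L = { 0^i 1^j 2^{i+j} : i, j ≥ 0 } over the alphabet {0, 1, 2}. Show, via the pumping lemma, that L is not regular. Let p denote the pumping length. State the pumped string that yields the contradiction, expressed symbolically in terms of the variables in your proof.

Assume L is regular. Let p be the pumping length given by the pumping lemma.
Take w = 0^p 1^p 2^{2p} ∈ L (with i=j=p, i+j=2p), |w| = 4p ≥ p.
By the pumping lemma, w = xyz with |xy| ≤ p and y is nonempty.
The first p characters of w are 0's, so xy (and hence y) consists only of 0's. Write y = 0^k, 1 ≤ k ≤ p.
Consider xy^2z = 0^{p+k} 1^p 2^{2p}. Now the 0- and 1-counts sum to 2p+k, but the 2-count is 2p ≠ 2p+k. So xy^2z ∉ L.
This is a contradiction; hence L is not regular.

0^{p+k} 1^p 2^{2p}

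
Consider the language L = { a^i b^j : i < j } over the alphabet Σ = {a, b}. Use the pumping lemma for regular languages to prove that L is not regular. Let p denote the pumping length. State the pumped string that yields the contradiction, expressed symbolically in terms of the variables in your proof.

a^{p+k} b^{p+1}

Assume L is regular; let p be its pumping constant.
Choose w = a^p b^{p+1} ∈ L, with |w| = 2p+1 ≥ p.
Write w = xyz as guaranteed by the lemma, with |xy| ≤ p and |y| ≥ 1.
Because |xy| ≤ p and w begins with p copies of a, we have y = a^k with 1 ≤ k ≤ p.
Consider xy^2z = a^{p+k} b^{p+1}. Since k ≥ 1, the a-count p+k is at least p+1, so i < j fails; thus xy^2z ∉ L.
This contradicts the pumping lemma, so L is not regular.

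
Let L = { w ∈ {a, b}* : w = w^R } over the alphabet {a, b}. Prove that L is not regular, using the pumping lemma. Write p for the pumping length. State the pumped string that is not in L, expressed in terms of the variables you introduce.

Toward a contradiction, assume L is regular with pumping length p.
Take w = a^p b a^p, a palindrome of length 2p+1 ≥ p.
By the pumping lemma, w = xyz with |xy| ≤ p and |y| ≥ 1.
The first p characters of w are a's, so xy (and hence y) consists only of a's. Write y = a^k, 1 ≤ k ≤ p.
Pump with i = 2: xy^2z = a^{p+k} b a^p. Its reverse is a^p b a^{p+k}, which differs from xy^2z since k ≥ 1. So xy^2z is not a palindrome and xy^2z ∉ L.
Contradiction. Therefore L is not regular.

a^{p+k} b a^p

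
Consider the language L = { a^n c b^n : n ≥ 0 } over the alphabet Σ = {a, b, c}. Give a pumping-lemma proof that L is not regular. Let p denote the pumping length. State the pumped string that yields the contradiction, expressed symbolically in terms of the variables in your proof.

Toward a contradiction, assume L is regular with pumping length p.
Take w = a^p c b^p ∈ L with |w| = 2p+1 ≥ p.
Write w = xyz as guaranteed by the lemma, with |xy| ≤ p and |y| ≥ 1.
Since the first p symbols of w are all a's and |xy| ≤ p, y lies entirely in the leading a-block: y = a^k for some k with 1 ≤ k ≤ p.
Pump with i = 2: xy^2z = a^{p+k} c b^p, which would require p+k = p. But k ≥ 1, so xy^2z ∉ L.
This contradicts the pumping lemma, so L is not regular.

a^{p+k} c b^p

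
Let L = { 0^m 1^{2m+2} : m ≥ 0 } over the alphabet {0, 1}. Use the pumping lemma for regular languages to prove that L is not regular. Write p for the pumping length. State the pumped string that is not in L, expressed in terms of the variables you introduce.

Toward a contradiction, assume L is regular with pumping length p.
Let w = 0^p 1^{2p+2} ∈ L; note |w| = 3p+2 ≥ p.
The pumping lemma gives a decomposition w = xyz where |xy| ≤ p and |y| ≥ 1.
Because |xy| ≤ p and w begins with p copies of 0, we have y = 0^k with 1 ≤ k ≤ p.
Pump with i = 2: xy^2z = 0^{p+k} 1^{2p+2}. For this to lie in L we would need 2p+2 = 2(p+k)+2, which forces k = 0. But k ≥ 1, so xy^2z ∉ L.
This is a contradiction; hence L is not regular.

0^{p+k} 1^{2p+2}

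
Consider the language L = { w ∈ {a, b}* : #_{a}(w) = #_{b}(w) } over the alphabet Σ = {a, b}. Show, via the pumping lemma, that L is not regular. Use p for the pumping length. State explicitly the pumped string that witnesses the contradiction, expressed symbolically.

a^{p+k} b^p

Assume L is regular. Let p be the pumping length given by the pumping lemma.
Choose w = a^p b^p ∈ L with |w| = 2p ≥ p.
The pumping lemma gives a decomposition w = xyz where |xy| ≤ p and |y| > 0.
Since the first p symbols of w are all a's and |xy| ≤ p, y lies entirely in the leading a-block: y = a^k for some k with 1 ≤ k ≤ p.
Pump with i = 2: xy^2z = a^{p+k} b^p has p+k occurrences of a but only p of b. Since k ≥ 1 the counts differ, so xy^2z ∉ L.
This contradicts the pumping lemma, so L is not regular.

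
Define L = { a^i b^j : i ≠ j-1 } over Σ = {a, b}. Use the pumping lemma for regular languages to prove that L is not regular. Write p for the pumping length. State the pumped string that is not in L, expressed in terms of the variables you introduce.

Toward a contradiction, assume L is regular with pumping length p.
Choose w = a^p b^{p+p!+1}. Since p ≠ (p+p!+1)-1 = p+p!, w ∈ L; and |w| ≥ p.
Write w = xyz as guaranteed by the lemma, with |xy| ≤ p and |y| > 0.
The first p characters of w are a's, so xy (and hence y) consists only of a's. Write y = a^k, 1 ≤ k ≤ p.
Since 1 ≤ k ≤ p, k divides p!; set t = 1 + p!/k. Then xy^t z has p + (p!/k)·k = p + p! copies of a. Now the a-count is p+p! and (b-count)-1 = (p+p!+1)-1 = p+p!, so i ≠ j-1 fails. So xy^t z = a^{p+p!} b^{p+p!+1} ∉ L.
Contradiction. Therefore L is not regular.

a^{p+p!} b^{p+p!+1}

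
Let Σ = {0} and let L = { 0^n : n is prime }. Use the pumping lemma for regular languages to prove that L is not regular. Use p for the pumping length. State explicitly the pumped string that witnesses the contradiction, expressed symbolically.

0^{q(1+k)}

Assume L is regular. Let p be the pumping length given by the pumping lemma.
Let q be a prime with q ≥ p+2 (infinitely many primes exist), and take w = 0^q ∈ L with |w| = q ≥ p.
By the pumping lemma, w = xyz with |xy| ≤ p and |y| ≥ 1.
Then y = 0^k for some k with 1 ≤ k ≤ p.
Since 1 ≤ k ≤ p, |xz| = q-k. Pump with i = q+1: |xy^{q+1}z| = (q-k)+(q+1)k = q+qk = q(1+k), which is composite (both factors ≥ 2). So xy^{q+1}z = 0^{q(1+k)} ∉ L.
This is a contradiction; hence L is not regular.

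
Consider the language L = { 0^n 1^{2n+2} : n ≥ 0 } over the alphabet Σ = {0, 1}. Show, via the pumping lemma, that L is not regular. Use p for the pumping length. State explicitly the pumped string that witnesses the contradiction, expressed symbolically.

Assume L is regular. Let p be the pumping length given by the pumping lemma.
Take w = 0^p 1^{2p+2}. Then w ∈ L and |w| = 3p+2 ≥ p.
The pumping lemma gives a decomposition w = xyz where |xy| ≤ p and |y| ≥ 1.
Since the first p symbols of w are all 0's and |xy| ≤ p, y lies entirely in the leading 0-block: y = 0^k for some k with 1 ≤ k ≤ p.
Pump with i = 2: xy^2z = 0^{p+k} 1^{2p+2}. For this to lie in L we would need 2p+2 = 2(p+k)+2, which forces k = 0. But k ≥ 1, so xy^2z ∉ L.
Contradiction. Therefore L is not regular.

0^{p+k} 1^{2p+2}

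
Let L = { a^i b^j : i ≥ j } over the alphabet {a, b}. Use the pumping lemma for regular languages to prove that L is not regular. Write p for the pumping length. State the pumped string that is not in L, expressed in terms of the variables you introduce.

a^{p-k} b^p

Suppose for contradiction that L is regular, and let p be the pumping length.
Choose w = a^p b^p ∈ L, with |w| = 2p ≥ p.
The pumping lemma gives a decomposition w = xyz where |xy| ≤ p and |y| > 0.
The first p characters of w are a's, so xy (and hence y) consists only of a's. Write y = a^k, 1 ≤ k ≤ p.
Consider xy^0z = xz = a^{p-k} b^p. Since k ≥ 1, the a-count p-k is less than p, so i ≥ j fails; thus xz ∉ L.
This is a contradiction; hence L is not regular.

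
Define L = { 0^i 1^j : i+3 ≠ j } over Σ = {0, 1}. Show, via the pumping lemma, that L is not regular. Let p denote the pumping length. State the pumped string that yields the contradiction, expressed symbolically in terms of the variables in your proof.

Assume L is regular; let p be its pumping constant.
Choose w = 0^p 1^{p+p!+3}. Since p ≠ (p+p!+3)-3 = p+p!, w ∈ L; and |w| ≥ p.
Write w = xyz as guaranteed by the lemma, with |xy| ≤ p and y is nonempty.
The first p characters of w are 0's, so xy (and hence y) consists only of 0's. Write y = 0^k, 1 ≤ k ≤ p.
Since 1 ≤ k ≤ p, k divides p!; set t = 1 + p!/k. Then xy^t z has p + (p!/k)·k = p + p! copies of 0. Now the 0-count is p+p! and (1-count)-3 = (p+p!+3)-3 = p+p!, so i+3 ≠ j fails. So xy^t z = 0^{p+p!} 1^{p+p!+3} ∉ L.
This contradicts the pumping lemma, so L is not regular.

0^{p+p!} 1^{p+p!+3}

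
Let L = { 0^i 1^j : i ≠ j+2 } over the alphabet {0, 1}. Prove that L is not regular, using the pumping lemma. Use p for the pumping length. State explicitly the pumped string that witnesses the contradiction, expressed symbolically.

0^{p+p!} 1^{p+p!-2}

Assume L is regular; let p be its pumping constant.
Choose w = 0^p 1^{p+p!-2}. Since p ≠ (p+p!-2)+2 = p+p!, w ∈ L; and |w| ≥ p.
By the pumping lemma, w = xyz with |xy| ≤ p and |y| ≥ 1.
Because |xy| ≤ p and w begins with p copies of 0, we have y = 0^k with 1 ≤ k ≤ p.
Since 1 ≤ k ≤ p, k divides p!; set t = 1 + p!/k. Then xy^t z has p + (p!/k)·k = p + p! copies of 0. Now the 0-count is p+p! and (1-count)+2 = (p+p!-2)+2 = p+p!, so i ≠ j+2 fails. So xy^t z = 0^{p+p!} 1^{p+p!-2} ∉ L.
This contradicts the pumping lemma, so L is not regular.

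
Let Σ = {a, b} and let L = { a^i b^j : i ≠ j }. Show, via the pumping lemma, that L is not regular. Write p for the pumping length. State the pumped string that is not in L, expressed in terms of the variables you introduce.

Suppose for contradiction that L is regular, and let p be the pumping length.
Choose w = a^p b^{p+p!}. Since p ≠ p+p!, w ∈ L; and |w| ≥ p.
The pumping lemma gives a decomposition w = xyz where |xy| ≤ p and y is nonempty.
The first p characters of w are a's, so xy (and hence y) consists only of a's. Write y = a^k, 1 ≤ k ≤ p.
Since 1 ≤ k ≤ p, k divides p!; set t = 1 + p!/k. Then xy^t z has p + (p!/k)·k = p + p! copies of a. Now the a-count equals the b-count, so i ≠ j fails. So xy^t z = a^{p+p!} b^{p+p!} ∉ L.
This is a contradiction; hence L is not regular.

a^{p+p!} b^{p+p!}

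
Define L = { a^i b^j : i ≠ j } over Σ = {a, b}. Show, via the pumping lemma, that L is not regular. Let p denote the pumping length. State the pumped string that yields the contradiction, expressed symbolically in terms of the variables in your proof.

a^{p+p!} b^{p+p!}

Toward a contradiction, assume L is regular with pumping length p.
Choose w = a^p b^{p+p!}. Since p ≠ p+p!, w ∈ L; and |w| ≥ p.
Write w = xyz as guaranteed by the lemma, with |xy| ≤ p and |y| > 0.
Because |xy| ≤ p and w begins with p copies of a, we have y = a^k with 1 ≤ k ≤ p.
Since 1 ≤ k ≤ p, k divides p!; set t = 1 + p!/k. Then xy^t z has p + (p!/k)·k = p + p! copies of a. Now the a-count equals the b-count, so i ≠ j fails. So xy^t z = a^{p+p!} b^{p+p!} ∉ L.
This is a contradiction; hence L is not regular.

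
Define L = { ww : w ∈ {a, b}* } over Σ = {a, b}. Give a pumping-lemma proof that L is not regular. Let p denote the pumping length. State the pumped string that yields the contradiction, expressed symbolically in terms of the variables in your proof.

Toward a contradiction, assume L is regular with pumping length p.
Take w = a^p b^p a^p b^p = uu where u = a^pb^p; then w ∈ L and |w| = 4p ≥ p.
The pumping lemma gives a decomposition w = xyz where |xy| ≤ p and y is nonempty.
Because |xy| ≤ p and w begins with p copies of a, we have y = a^k with 1 ≤ k ≤ p.
Pump with i = 2: xy^2z = a^{p+k} b^p a^p b^p, of length 4p+k. Suppose this equals vv. The string starts with a and ends with b, so v does too; thus the boundary between the two copies of v is a b→a transition. There is exactly one such transition, at position 2p+k, so |v| = 2p+k and |vv| = 4p+2k ≠ 4p+k since k ≥ 1. So xy^2z ∉ L.
This is a contradiction; hence L is not regular.

a^{p+k} b^p a^p b^p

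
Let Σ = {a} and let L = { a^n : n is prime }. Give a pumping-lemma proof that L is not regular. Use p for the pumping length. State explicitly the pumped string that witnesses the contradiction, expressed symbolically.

a^{q(1+k)}

Assume L is regular; let p be its pumping constant.
Let q be a prime with q ≥ p+2 (infinitely many primes exist), and take w = a^q ∈ L with |w| = q ≥ p.
Write w = xyz as guaranteed by the lemma, with |xy| ≤ p and |y| > 0.
Then y = a^k for some k with 1 ≤ k ≤ p.
Since 1 ≤ k ≤ p, |xz| = q-k. Pump with i = q+1: |xy^{q+1}z| = (q-k)+(q+1)k = q+qk = q(1+k), which is composite (both factors ≥ 2). So xy^{q+1}z = a^{q(1+k)} ∉ L.
Contradiction. Therefore L is not regular.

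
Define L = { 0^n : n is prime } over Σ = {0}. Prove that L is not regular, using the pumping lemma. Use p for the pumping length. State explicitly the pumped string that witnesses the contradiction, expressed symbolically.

0^{q(1+k)}

Toward a contradiction, assume L is regular with pumping length p.
Let q be a prime with q ≥ p+2 (infinitely many primes exist), and take w = 0^q ∈ L with |w| = q ≥ p.
Write w = xyz as guaranteed by the lemma, with |xy| ≤ p and |y| ≥ 1.
Then y = 0^k for some k with 1 ≤ k ≤ p.
Since 1 ≤ k ≤ p, |xz| = q-k. Pump with i = q+1: |xy^{q+1}z| = (q-k)+(q+1)k = q+qk = q(1+k), which is composite (both factors ≥ 2). So xy^{q+1}z = 0^{q(1+k)} ∉ L.
This is a contradiction; hence L is not regular.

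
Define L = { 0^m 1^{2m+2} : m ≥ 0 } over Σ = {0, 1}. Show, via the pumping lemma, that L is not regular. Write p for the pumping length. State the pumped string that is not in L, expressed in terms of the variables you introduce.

Assume L is regular; let p be its pumping constant.
Take w = 0^p 1^{2p+2}. Then w ∈ L and |w| = 3p+2 ≥ p.
The pumping lemma gives a decomposition w = xyz where |xy| ≤ p and |y| > 0.
The first p characters of w are 0's, so xy (and hence y) consists only of 0's. Write y = 0^k, 1 ≤ k ≤ p.
Pump with i = 2: xy^2z = 0^{p+k} 1^{2p+2}. For this to lie in L we would need 2p+2 = 2(p+k)+2, which forces k = 0. But k ≥ 1, so xy^2z ∉ L.
This contradicts the pumping lemma, so L is not regular.

0^{p+k} 1^{2p+2}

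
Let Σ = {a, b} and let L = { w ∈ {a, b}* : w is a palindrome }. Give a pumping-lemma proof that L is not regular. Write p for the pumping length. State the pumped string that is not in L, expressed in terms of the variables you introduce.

Assume L is regular; let p be its pumping constant.
Take w = a^p b a^p, a palindrome of length 2p+1 ≥ p.
The pumping lemma gives a decomposition w = xyz where |xy| ≤ p and |y| > 0.
Since the first p symbols of w are all a's and |xy| ≤ p, y lies entirely in the leading a-block: y = a^k for some k with 1 ≤ k ≤ p.
Pump with i = 2: xy^2z = a^{p+k} b a^p. Its reverse is a^p b a^{p+k}, which differs from xy^2z since k ≥ 1. So xy^2z is not a palindrome and xy^2z ∉ L.
Contradiction. Therefore L is not regular.

a^{p+k} b a^p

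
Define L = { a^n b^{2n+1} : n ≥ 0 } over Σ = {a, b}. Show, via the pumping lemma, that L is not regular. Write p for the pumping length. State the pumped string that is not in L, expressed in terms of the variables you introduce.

a^{p+k} b^{2p+1}

Toward a contradiction, assume L is regular with pumping length p.
Let w = a^p b^{2p+1} ∈ L; note |w| = 3p+1 ≥ p.
The pumping lemma gives a decomposition w = xyz where |xy| ≤ p and y is nonempty.
Because |xy| ≤ p and w begins with p copies of a, we have y = a^k with 1 ≤ k ≤ p.
Pump with i = 2: xy^2z = a^{p+k} b^{2p+1}. For this to lie in L we would need 2p+1 = 2(p+k)+1, which forces k = 0. But k ≥ 1, so xy^2z ∉ L.
This contradicts the pumping lemma, so L is not regular.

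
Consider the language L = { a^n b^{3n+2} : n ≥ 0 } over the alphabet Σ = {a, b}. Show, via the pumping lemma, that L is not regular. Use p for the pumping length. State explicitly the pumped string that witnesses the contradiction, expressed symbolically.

a^{p+k} b^{3p+2}

Toward a contradiction, assume L is regular with pumping length p.
Let w = a^p b^{3p+2} ∈ L; note |w| = 4p+2 ≥ p.
By the pumping lemma, w = xyz with |xy| ≤ p and y is nonempty.
Because |xy| ≤ p and w begins with p copies of a, we have y = a^k with 1 ≤ k ≤ p.
Pump with i = 2: xy^2z = a^{p+k} b^{3p+2}. For this to lie in L we would need 3p+2 = 3(p+k)+2, which forces k = 0. But k ≥ 1, so xy^2z ∉ L.
Contradiction. Therefore L is not regular.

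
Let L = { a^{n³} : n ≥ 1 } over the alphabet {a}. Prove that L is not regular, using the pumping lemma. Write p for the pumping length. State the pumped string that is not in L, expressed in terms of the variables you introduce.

Suppose for contradiction that L is regular, and let p be the pumping length.
Take w = a^{p³} ∈ L with |w| = p³ ≥ p.
Write w = xyz as guaranteed by the lemma, with |xy| ≤ p and |y| ≥ 1.
Then y = a^k for some k with 1 ≤ k ≤ p.
Pump with i = 2: xy^2z = a^{p³+k}. Since 1 ≤ k ≤ p, p³ < p³+k ≤ p³+p < p³+3p²+3p+1 = (p+1)³, so p³+k is not a perfect cube. So xy^2z ∉ L.
This is a contradiction; hence L is not regular.

a^{p³+k}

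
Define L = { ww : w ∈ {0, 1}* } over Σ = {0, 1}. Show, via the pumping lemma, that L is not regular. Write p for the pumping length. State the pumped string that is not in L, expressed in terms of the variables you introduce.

0^{p+k} 1^p 0^p 1^p

Assume L is regular. Let p be the pumping length given by the pumping lemma.
Take w = 0^p 1^p 0^p 1^p = uu where u = 0^p1^p; then w ∈ L and |w| = 4p ≥ p.
The pumping lemma gives a decomposition w = xyz where |xy| ≤ p and |y| > 0.
Because |xy| ≤ p and w begins with p copies of 0, we have y = 0^k with 1 ≤ k ≤ p.
Pump with i = 2: xy^2z = 0^{p+k} 1^p 0^p 1^p, of length 4p+k. Suppose this equals vv. The string starts with 0 and ends with 1, so v does too; thus the boundary between the two copies of v is a 1→0 transition. There is exactly one such transition, at position 2p+k, so |v| = 2p+k and |vv| = 4p+2k ≠ 4p+k since k ≥ 1. So xy^2z ∉ L.
This is a contradiction; hence L is not regular.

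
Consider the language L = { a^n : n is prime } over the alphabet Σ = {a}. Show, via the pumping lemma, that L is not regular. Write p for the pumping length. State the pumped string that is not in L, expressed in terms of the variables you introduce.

Assume L is regular. Let p be the pumping length given by the pumping lemma.
Let q be a prime with q ≥ p+2 (infinitely many primes exist), and take w = a^q ∈ L with |w| = q ≥ p.
By the pumping lemma, w = xyz with |xy| ≤ p and y is nonempty.
Then y = a^k for some k with 1 ≤ k ≤ p.
Since 1 ≤ k ≤ p, |xz| = q-k. Pump with i = q+1: |xy^{q+1}z| = (q-k)+(q+1)k = q+qk = q(1+k), which is composite (both factors ≥ 2). So xy^{q+1}z = a^{q(1+k)} ∉ L.
This is a contradiction; hence L is not regular.

a^{q(1+k)}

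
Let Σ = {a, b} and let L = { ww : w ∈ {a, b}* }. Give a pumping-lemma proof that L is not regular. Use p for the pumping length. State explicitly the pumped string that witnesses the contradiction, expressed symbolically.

a^{p+k} b^p a^p b^p

Toward a contradiction, assume L is regular with pumping length p.
Take w = a^p b^p a^p b^p = uu where u = a^pb^p; then w ∈ L and |w| = 4p ≥ p.
The pumping lemma gives a decomposition w = xyz where |xy| ≤ p and |y| ≥ 1.
Since the first p symbols of w are all a's and |xy| ≤ p, y lies entirely in the leading a-block: y = a^k for some k with 1 ≤ k ≤ p.
Pump with i = 2: xy^2z = a^{p+k} b^p a^p b^p, of length 4p+k. Suppose this equals vv. The string starts with a and ends with b, so v does too; thus the boundary between the two copies of v is a b→a transition. There is exactly one such transition, at position 2p+k, so |v| = 2p+k and |vv| = 4p+2k ≠ 4p+k since k ≥ 1. So xy^2z ∉ L.
This is a contradiction; hence L is not regular.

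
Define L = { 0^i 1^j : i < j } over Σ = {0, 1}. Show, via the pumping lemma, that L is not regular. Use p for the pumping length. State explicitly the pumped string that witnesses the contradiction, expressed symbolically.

Suppose for contradiction that L is regular, and let p be the pumping length.
Choose w = 0^p 1^{p+1} ∈ L, with |w| = 2p+1 ≥ p.
By the pumping lemma, w = xyz with |xy| ≤ p and |y| ≥ 1.
Because |xy| ≤ p and w begins with p copies of 0, we have y = 0^k with 1 ≤ k ≤ p.
Consider xy^2z = 0^{p+k} 1^{p+1}. Since k ≥ 1, the 0-count p+k is at least p+1, so i < j fails; thus xy^2z ∉ L.
This is a contradiction; hence L is not regular.

0^{p+k} 1^{p+1}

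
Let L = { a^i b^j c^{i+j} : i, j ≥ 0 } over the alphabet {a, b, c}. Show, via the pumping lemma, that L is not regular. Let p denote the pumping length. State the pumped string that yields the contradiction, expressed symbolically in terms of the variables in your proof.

a^{p+k} b^p c^{2p}

Assume L is regular. Let p be the pumping length given by the pumping lemma.
Take w = a^p b^p c^{2p} ∈ L (with i=j=p, i+j=2p), |w| = 4p ≥ p.
By the pumping lemma, w = xyz with |xy| ≤ p and y is nonempty.
The first p characters of w are a's, so xy (and hence y) consists only of a's. Write y = a^k, 1 ≤ k ≤ p.
Consider xy^2z = a^{p+k} b^p c^{2p}. Now the a- and b-counts sum to 2p+k, but the c-count is 2p ≠ 2p+k. So xy^2z ∉ L.
This contradicts the pumping lemma, so L is not regular.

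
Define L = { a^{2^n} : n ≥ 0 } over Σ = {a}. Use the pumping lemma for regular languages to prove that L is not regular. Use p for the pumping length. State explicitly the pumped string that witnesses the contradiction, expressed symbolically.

a^{2^p+k}

Toward a contradiction, assume L is regular with pumping length p.
Take w = a^{2^p} ∈ L with |w| = 2^p ≥ p.
Write w = xyz as guaranteed by the lemma, with |xy| ≤ p and y is nonempty.
Then y = a^k for some k with 1 ≤ k ≤ p.
Pump with i = 2: xy^2z = a^{2^p+k}. Since 1 ≤ k ≤ p < 2^p, we have 2^p < 2^p+k < 2^{p+1}, so 2^p+k is not a power of 2. So xy^2z ∉ L.
This is a contradiction; hence L is not regular.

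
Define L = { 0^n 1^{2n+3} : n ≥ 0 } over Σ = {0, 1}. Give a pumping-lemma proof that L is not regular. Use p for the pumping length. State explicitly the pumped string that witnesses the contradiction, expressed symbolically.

0^{p+k} 1^{2p+3}

Toward a contradiction, assume L is regular with pumping length p.
Choose w = 0^p 1^{2p+3}, which is in L with |w| = 3p+3 ≥ p.
The pumping lemma gives a decomposition w = xyz where |xy| ≤ p and y is nonempty.
Because |xy| ≤ p and w begins with p copies of 0, we have y = 0^k with 1 ≤ k ≤ p.
Pump with i = 2: xy^2z = 0^{p+k} 1^{2p+3}. For this to lie in L we would need 2p+3 = 2(p+k)+3, which forces k = 0. But k ≥ 1, so xy^2z ∉ L.
This is a contradiction; hence L is not regular.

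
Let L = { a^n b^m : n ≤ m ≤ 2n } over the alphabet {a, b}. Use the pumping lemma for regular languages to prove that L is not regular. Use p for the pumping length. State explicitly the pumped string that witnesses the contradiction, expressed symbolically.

Toward a contradiction, assume L is regular with pumping length p.
Take w = a^p b^p ∈ L (since p ≤ p ≤ 2p), with |w| = 2p ≥ p.
Write w = xyz as guaranteed by the lemma, with |xy| ≤ p and |y| > 0.
Because |xy| ≤ p and w begins with p copies of a, we have y = a^k with 1 ≤ k ≤ p.
Pump with i = 2: xy^2z = a^{p+k} b^p. Now n = p+k > p = m, so the condition n ≤ m fails. Thus xy^2z ∉ L.
This contradicts the pumping lemma, so L is not regular.

a^{p+k} b^p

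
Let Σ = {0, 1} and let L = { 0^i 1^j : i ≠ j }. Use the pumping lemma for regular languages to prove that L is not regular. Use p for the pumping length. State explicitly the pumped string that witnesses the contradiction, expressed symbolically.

0^{p+p!} 1^{p+p!}

Suppose for contradiction that L is regular, and let p be the pumping length.
Choose w = 0^p 1^{p+p!}. Since p ≠ p+p!, w ∈ L; and |w| ≥ p.
By the pumping lemma, w = xyz with |xy| ≤ p and |y| > 0.
Because |xy| ≤ p and w begins with p copies of 0, we have y = 0^k with 1 ≤ k ≤ p.
Since 1 ≤ k ≤ p, k divides p!; set t = 1 + p!/k. Then xy^t z has p + (p!/k)·k = p + p! copies of 0. Now the 0-count equals the 1-count, so i ≠ j fails. So xy^t z = 0^{p+p!} 1^{p+p!} ∉ L.
Contradiction. Therefore L is not regular.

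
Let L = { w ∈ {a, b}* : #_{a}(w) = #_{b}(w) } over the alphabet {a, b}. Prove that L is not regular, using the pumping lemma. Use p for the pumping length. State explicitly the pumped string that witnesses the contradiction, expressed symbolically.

a^{p+k} b^p

Suppose for contradiction that L is regular, and let p be the pumping length.
Choose w = a^p b^p ∈ L with |w| = 2p ≥ p.
By the pumping lemma, w = xyz with |xy| ≤ p and |y| > 0.
Because |xy| ≤ p and w begins with p copies of a, we have y = a^k with 1 ≤ k ≤ p.
Pump with i = 2: xy^2z = a^{p+k} b^p has p+k occurrences of a but only p of b. Since k ≥ 1 the counts differ, so xy^2z ∉ L.
This contradicts the pumping lemma, so L is not regular.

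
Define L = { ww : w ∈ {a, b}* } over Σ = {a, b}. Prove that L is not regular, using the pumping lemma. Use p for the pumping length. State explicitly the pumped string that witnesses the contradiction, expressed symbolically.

a^{p+k} b^p a^p b^p

Suppose for contradiction that L is regular, and let p be the pumping length.
Take w = a^p b^p a^p b^p = uu where u = a^pb^p; then w ∈ L and |w| = 4p ≥ p.
Write w = xyz as guaranteed by the lemma, with |xy| ≤ p and |y| ≥ 1.
Because |xy| ≤ p and w begins with p copies of a, we have y = a^k with 1 ≤ k ≤ p.
Pump with i = 2: xy^2z = a^{p+k} b^p a^p b^p, of length 4p+k. Suppose this equals vv. The string starts with a and ends with b, so v does too; thus the boundary between the two copies of v is a b→a transition. There is exactly one such transition, at position 2p+k, so |v| = 2p+k and |vv| = 4p+2k ≠ 4p+k since k ≥ 1. So xy^2z ∉ L.
This is a contradiction; hence L is not regular.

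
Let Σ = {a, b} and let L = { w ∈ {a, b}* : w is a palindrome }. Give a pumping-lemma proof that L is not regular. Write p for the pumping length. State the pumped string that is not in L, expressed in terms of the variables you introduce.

Assume L is regular; let p be its pumping constant.
Take w = a^p b a^p, a palindrome of length 2p+1 ≥ p.
The pumping lemma gives a decomposition w = xyz where |xy| ≤ p and y is nonempty.
Since the first p symbols of w are all a's and |xy| ≤ p, y lies entirely in the leading a-block: y = a^k for some k with 1 ≤ k ≤ p.
Pump with i = 2: xy^2z = a^{p+k} b a^p. Its reverse is a^p b a^{p+k}, which differs from xy^2z since k ≥ 1. So xy^2z is not a palindrome and xy^2z ∉ L.
This contradicts the pumping lemma, so L is not regular.

a^{p+k} b a^p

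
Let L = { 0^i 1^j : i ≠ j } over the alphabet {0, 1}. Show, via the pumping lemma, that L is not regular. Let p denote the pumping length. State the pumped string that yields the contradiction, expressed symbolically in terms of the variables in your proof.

Suppose for contradiction that L is regular, and let p be the pumping length.
Choose w = 0^p 1^{p+p!}. Since p ≠ p+p!, w ∈ L; and |w| ≥ p.
Write w = xyz as guaranteed by the lemma, with |xy| ≤ p and |y| > 0.
Since the first p symbols of w are all 0's and |xy| ≤ p, y lies entirely in the leading 0-block: y = 0^k for some k with 1 ≤ k ≤ p.
Since 1 ≤ k ≤ p, k divides p!; set t = 1 + p!/k. Then xy^t z has p + (p!/k)·k = p + p! copies of 0. Now the 0-count equals the 1-count, so i ≠ j fails. So xy^t z = 0^{p+p!} 1^{p+p!} ∉ L.
Contradiction. Therefore L is not regular.

0^{p+p!} 1^{p+p!}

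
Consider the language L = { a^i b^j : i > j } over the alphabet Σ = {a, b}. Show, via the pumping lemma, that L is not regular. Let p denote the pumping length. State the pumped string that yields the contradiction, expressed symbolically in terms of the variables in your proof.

a^{p+1-k} b^p

Assume L is regular. Let p be the pumping length given by the pumping lemma.
Choose w = a^{p+1} b^p ∈ L, with |w| = 2p+1 ≥ p.
The pumping lemma gives a decomposition w = xyz where |xy| ≤ p and |y| ≥ 1.
Because |xy| ≤ p and w begins with p copies of a, we have y = a^k with 1 ≤ k ≤ p.
Consider xy^0z = xz = a^{p+1-k} b^p. Since k ≥ 1, the a-count p+1-k is at most p, so i > j fails; thus xz ∉ L.
Contradiction. Therefore L is not regular.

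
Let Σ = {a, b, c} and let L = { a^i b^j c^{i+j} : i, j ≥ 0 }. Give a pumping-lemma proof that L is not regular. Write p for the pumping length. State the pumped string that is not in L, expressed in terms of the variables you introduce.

a^{p+k} b^p c^{2p}

Assume L is regular. Let p be the pumping length given by the pumping lemma.
Take w = a^p b^p c^{2p} ∈ L (with i=j=p, i+j=2p), |w| = 4p ≥ p.
The pumping lemma gives a decomposition w = xyz where |xy| ≤ p and |y| > 0.
Since the first p symbols of w are all a's and |xy| ≤ p, y lies entirely in the leading a-block: y = a^k for some k with 1 ≤ k ≤ p.
Consider xy^2z = a^{p+k} b^p c^{2p}. Now the a- and b-counts sum to 2p+k, but the c-count is 2p ≠ 2p+k. So xy^2z ∉ L.
Contradiction. Therefore L is not regular.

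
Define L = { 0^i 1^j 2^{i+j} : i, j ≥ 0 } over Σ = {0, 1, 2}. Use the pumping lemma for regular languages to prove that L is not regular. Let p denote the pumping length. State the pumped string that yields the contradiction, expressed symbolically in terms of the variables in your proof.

Assume L is regular; let p be its pumping constant.
Take w = 0^p 1^p 2^{2p} ∈ L (with i=j=p, i+j=2p), |w| = 4p ≥ p.
Write w = xyz as guaranteed by the lemma, with |xy| ≤ p and y is nonempty.
Because |xy| ≤ p and w begins with p copies of 0, we have y = 0^k with 1 ≤ k ≤ p.
Consider xy^2z = 0^{p+k} 1^p 2^{2p}. Now the 0- and 1-counts sum to 2p+k, but the 2-count is 2p ≠ 2p+k. So xy^2z ∉ L.
This contradicts the pumping lemma, so L is not regular.

0^{p+k} 1^p 2^{2p}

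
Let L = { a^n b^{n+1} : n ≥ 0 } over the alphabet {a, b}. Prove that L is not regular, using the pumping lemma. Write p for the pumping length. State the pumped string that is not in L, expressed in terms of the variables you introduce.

a^{p+k} b^{p+1}

Assume L is regular. Let p be the pumping length given by the pumping lemma.
Choose w = a^p b^{p+1}, which is in L with |w| = 2p+1 ≥ p.
The pumping lemma gives a decomposition w = xyz where |xy| ≤ p and |y| ≥ 1.
Because |xy| ≤ p and w begins with p copies of a, we have y = a^k with 1 ≤ k ≤ p.
Pump with i = 2: xy^2z = a^{p+k} b^{p+1}. For this to lie in L we would need p+1 = (p+k)+1, which forces k = 0. But k ≥ 1, so xy^2z ∉ L.
This contradicts the pumping lemma, so L is not regular.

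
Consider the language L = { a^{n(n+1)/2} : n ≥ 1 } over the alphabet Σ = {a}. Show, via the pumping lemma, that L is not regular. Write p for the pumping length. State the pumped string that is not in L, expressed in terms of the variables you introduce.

a^{p(p+1)/2+k}

Assume L is regular. Let p be the pumping length given by the pumping lemma.
Take w = a^{p(p+1)/2} ∈ L with |w| = p(p+1)/2 ≥ p.
By the pumping lemma, w = xyz with |xy| ≤ p and |y| > 0.
Then y = a^k for some k with 1 ≤ k ≤ p.
Pump with i = 2: xy^2z = a^{p(p+1)/2+k}. Since 1 ≤ k ≤ p, p(p+1)/2 < p(p+1)/2+k ≤ p(p+1)/2+p < (p+1)(p+2)/2, so p(p+1)/2+k is strictly between consecutive triangular numbers. So xy^2z ∉ L.
This contradicts the pumping lemma, so L is not regular.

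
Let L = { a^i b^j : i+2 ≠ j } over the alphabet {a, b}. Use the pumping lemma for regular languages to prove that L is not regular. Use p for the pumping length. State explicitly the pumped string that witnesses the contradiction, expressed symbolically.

a^{p+p!} b^{p+p!+2}

Toward a contradiction, assume L is regular with pumping length p.
Choose w = a^p b^{p+p!+2}. Since p ≠ (p+p!+2)-2 = p+p!, w ∈ L; and |w| ≥ p.
Write w = xyz as guaranteed by the lemma, with |xy| ≤ p and |y| ≥ 1.
Since the first p symbols of w are all a's and |xy| ≤ p, y lies entirely in the leading a-block: y = a^k for some k with 1 ≤ k ≤ p.
Since 1 ≤ k ≤ p, k divides p!; set t = 1 + p!/k. Then xy^t z has p + (p!/k)·k = p + p! copies of a. Now the a-count is p+p! and (b-count)-2 = (p+p!+2)-2 = p+p!, so i+2 ≠ j fails. So xy^t z = a^{p+p!} b^{p+p!+2} ∉ L.
Contradiction. Therefore L is not regular.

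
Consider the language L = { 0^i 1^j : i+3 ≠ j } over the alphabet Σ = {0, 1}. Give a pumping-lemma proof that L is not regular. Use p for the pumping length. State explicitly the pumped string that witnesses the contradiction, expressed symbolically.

Assume L is regular. Let p be the pumping length given by the pumping lemma.
Choose w = 0^p 1^{p+p!+3}. Since p ≠ (p+p!+3)-3 = p+p!, w ∈ L; and |w| ≥ p.
Write w = xyz as guaranteed by the lemma, with |xy| ≤ p and y is nonempty.
Since the first p symbols of w are all 0's and |xy| ≤ p, y lies entirely in the leading 0-block: y = 0^k for some k with 1 ≤ k ≤ p.
Since 1 ≤ k ≤ p, k divides p!; set t = 1 + p!/k. Then xy^t z has p + (p!/k)·k = p + p! copies of 0. Now the 0-count is p+p! and (1-count)-3 = (p+p!+3)-3 = p+p!, so i+3 ≠ j fails. So xy^t z = 0^{p+p!} 1^{p+p!+3} ∉ L.
Contradiction. Therefore L is not regular.

0^{p+p!} 1^{p+p!+3}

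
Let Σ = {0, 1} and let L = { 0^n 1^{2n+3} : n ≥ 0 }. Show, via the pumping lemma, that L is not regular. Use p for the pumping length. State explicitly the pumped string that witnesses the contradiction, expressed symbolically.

0^{p+k} 1^{2p+3}

Assume L is regular; let p be its pumping constant.
Take w = 0^p 1^{2p+3}. Then w ∈ L and |w| = 3p+3 ≥ p.
The pumping lemma gives a decomposition w = xyz where |xy| ≤ p and |y| > 0.
Since the first p symbols of w are all 0's and |xy| ≤ p, y lies entirely in the leading 0-block: y = 0^k for some k with 1 ≤ k ≤ p.
Pump with i = 2: xy^2z = 0^{p+k} 1^{2p+3}. For this to lie in L we would need 2p+3 = 2(p+k)+3, which forces k = 0. But k ≥ 1, so xy^2z ∉ L.
This is a contradiction; hence L is not regular.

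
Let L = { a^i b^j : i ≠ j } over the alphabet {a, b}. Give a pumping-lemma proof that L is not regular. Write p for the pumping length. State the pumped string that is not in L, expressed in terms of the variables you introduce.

a^{p+p!} b^{p+p!}

Assume L is regular. Let p be the pumping length given by the pumping lemma.
Choose w = a^p b^{p+p!}. Since p ≠ p+p!, w ∈ L; and |w| ≥ p.
Write w = xyz as guaranteed by the lemma, with |xy| ≤ p and y is nonempty.
The first p characters of w are a's, so xy (and hence y) consists only of a's. Write y = a^k, 1 ≤ k ≤ p.
Since 1 ≤ k ≤ p, k divides p!; set t = 1 + p!/k. Then xy^t z has p + (p!/k)·k = p + p! copies of a. Now the a-count equals the b-count, so i ≠ j fails. So xy^t z = a^{p+p!} b^{p+p!} ∉ L.
Contradiction. Therefore L is not regular.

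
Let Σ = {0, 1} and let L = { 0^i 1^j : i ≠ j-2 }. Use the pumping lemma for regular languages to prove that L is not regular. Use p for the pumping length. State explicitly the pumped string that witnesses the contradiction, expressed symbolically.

Assume L is regular; let p be its pumping constant.
Choose w = 0^p 1^{p+p!+2}. Since p ≠ (p+p!+2)-2 = p+p!, w ∈ L; and |w| ≥ p.
The pumping lemma gives a decomposition w = xyz where |xy| ≤ p and |y| ≥ 1.
Since the first p symbols of w are all 0's and |xy| ≤ p, y lies entirely in the leading 0-block: y = 0^k for some k with 1 ≤ k ≤ p.
Since 1 ≤ k ≤ p, k divides p!; set t = 1 + p!/k. Then xy^t z has p + (p!/k)·k = p + p! copies of 0. Now the 0-count is p+p! and (1-count)-2 = (p+p!+2)-2 = p+p!, so i ≠ j-2 fails. So xy^t z = 0^{p+p!} 1^{p+p!+2} ∉ L.
This is a contradiction; hence L is not regular.

0^{p+p!} 1^{p+p!+2}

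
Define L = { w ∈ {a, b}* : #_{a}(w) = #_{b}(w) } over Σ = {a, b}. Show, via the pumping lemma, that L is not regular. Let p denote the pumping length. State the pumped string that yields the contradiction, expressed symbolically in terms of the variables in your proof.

Suppose for contradiction that L is regular, and let p be the pumping length.
Choose w = a^p b^p ∈ L with |w| = 2p ≥ p.
Write w = xyz as guaranteed by the lemma, with |xy| ≤ p and |y| > 0.
Because |xy| ≤ p and w begins with p copies of a, we have y = a^k with 1 ≤ k ≤ p.
Pump with i = 2: xy^2z = a^{p+k} b^p has p+k occurrences of a but only p of b. Since k ≥ 1 the counts differ, so xy^2z ∉ L.
Contradiction. Therefore L is not regular.

a^{p+k} b^p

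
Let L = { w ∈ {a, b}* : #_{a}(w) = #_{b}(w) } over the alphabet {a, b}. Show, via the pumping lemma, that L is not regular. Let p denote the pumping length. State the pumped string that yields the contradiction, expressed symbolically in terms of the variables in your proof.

Toward a contradiction, assume L is regular with pumping length p.
Choose w = a^p b^p ∈ L with |w| = 2p ≥ p.
By the pumping lemma, w = xyz with |xy| ≤ p and |y| ≥ 1.
Since the first p symbols of w are all a's and |xy| ≤ p, y lies entirely in the leading a-block: y = a^k for some k with 1 ≤ k ≤ p.
Pump with i = 2: xy^2z = a^{p+k} b^p has p+k occurrences of a but only p of b. Since k ≥ 1 the counts differ, so xy^2z ∉ L.
This contradicts the pumping lemma, so L is not regular.

a^{p+k} b^p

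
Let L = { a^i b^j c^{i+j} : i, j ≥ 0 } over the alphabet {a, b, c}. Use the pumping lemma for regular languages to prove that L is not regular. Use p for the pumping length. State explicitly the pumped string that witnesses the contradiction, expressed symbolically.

a^{p+k} b^p c^{2p}

Toward a contradiction, assume L is regular with pumping length p.
Take w = a^p b^p c^{2p} ∈ L (with i=j=p, i+j=2p), |w| = 4p ≥ p.
Write w = xyz as guaranteed by the lemma, with |xy| ≤ p and |y| ≥ 1.
Because |xy| ≤ p and w begins with p copies of a, we have y = a^k with 1 ≤ k ≤ p.
Consider xy^2z = a^{p+k} b^p c^{2p}. Now the a- and b-counts sum to 2p+k, but the c-count is 2p ≠ 2p+k. So xy^2z ∉ L.
This contradicts the pumping lemma, so L is not regular.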